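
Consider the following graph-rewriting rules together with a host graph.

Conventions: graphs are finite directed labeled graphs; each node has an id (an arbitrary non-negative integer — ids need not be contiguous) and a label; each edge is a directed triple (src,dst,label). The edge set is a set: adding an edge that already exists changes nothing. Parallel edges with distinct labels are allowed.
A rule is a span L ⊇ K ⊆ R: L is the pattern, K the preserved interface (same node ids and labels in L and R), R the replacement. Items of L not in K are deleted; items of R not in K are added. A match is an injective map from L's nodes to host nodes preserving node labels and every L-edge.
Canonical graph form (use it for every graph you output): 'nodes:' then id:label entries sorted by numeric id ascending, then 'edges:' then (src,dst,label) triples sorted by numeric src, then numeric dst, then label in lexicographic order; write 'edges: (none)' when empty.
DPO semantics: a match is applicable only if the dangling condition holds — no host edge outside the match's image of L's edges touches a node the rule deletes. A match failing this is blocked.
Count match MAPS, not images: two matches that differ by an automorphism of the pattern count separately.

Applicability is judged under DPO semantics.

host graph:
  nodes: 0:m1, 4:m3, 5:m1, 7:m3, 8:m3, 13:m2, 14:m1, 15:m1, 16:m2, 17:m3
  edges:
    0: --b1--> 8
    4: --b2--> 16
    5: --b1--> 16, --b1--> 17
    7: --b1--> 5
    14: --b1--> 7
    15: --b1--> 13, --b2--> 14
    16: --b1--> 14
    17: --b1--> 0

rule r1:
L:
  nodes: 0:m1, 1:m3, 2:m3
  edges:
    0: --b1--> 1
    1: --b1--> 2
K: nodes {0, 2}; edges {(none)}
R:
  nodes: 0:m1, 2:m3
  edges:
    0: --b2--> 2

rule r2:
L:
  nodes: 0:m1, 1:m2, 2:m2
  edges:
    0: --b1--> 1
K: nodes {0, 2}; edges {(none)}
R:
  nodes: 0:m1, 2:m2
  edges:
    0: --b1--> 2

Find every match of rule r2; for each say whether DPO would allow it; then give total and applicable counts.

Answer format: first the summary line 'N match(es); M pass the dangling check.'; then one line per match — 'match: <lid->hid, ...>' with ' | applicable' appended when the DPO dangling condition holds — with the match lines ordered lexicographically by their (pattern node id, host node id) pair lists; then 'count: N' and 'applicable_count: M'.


2 match(es); 1 pass the dangling check.
match: 0->5, 1->16, 2->13
match: 0->15, 1->13, 2->16 | applicable
count: 2
applicable_count: 1


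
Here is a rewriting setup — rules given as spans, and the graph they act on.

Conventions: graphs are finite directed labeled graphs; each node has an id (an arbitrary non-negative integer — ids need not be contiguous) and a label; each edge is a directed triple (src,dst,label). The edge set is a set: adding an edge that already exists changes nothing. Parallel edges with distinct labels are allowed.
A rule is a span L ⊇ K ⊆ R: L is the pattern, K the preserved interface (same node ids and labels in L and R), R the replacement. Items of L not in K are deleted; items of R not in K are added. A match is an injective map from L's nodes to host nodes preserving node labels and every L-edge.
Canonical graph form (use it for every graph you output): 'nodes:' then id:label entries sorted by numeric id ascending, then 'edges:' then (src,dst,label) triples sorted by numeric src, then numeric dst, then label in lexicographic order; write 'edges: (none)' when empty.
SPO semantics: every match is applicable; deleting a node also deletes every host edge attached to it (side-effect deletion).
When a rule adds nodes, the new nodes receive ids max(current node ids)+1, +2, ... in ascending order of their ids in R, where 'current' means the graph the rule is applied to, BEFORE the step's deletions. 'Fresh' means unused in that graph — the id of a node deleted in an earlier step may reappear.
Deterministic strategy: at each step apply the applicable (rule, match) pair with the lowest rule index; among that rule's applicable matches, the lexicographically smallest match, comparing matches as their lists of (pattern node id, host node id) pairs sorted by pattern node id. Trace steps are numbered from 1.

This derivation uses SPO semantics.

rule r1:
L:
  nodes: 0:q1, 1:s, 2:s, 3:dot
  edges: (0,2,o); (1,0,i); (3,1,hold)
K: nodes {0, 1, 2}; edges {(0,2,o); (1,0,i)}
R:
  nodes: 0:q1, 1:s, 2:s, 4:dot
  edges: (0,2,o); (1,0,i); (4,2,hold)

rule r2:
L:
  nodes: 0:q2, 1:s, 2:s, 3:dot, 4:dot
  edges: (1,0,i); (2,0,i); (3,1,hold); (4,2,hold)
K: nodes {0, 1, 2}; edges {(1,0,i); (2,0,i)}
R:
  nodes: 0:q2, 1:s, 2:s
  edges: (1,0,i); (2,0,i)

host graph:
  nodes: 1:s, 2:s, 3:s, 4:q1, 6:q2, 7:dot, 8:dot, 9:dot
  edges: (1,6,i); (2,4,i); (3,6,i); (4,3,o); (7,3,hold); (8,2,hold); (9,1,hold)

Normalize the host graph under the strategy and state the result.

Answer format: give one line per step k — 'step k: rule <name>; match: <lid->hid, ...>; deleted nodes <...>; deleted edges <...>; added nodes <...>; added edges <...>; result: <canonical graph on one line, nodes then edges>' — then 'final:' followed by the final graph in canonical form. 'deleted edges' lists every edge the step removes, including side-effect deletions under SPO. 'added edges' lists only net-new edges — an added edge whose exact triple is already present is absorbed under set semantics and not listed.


step 1: rule r1; match: 0->4, 1->2, 2->3, 3->8; deleted nodes 8; deleted edges (8,2,hold); added nodes 10; added edges (10,3,hold); result: nodes: 1:s, 2:s, 3:s, 4:q1, 6:q2, 7:dot, 9:dot, 10:dot edges: (1,6,i); (2,4,i); (3,6,i); (4,3,o); (7,3,hold); (9,1,hold); (10,3,hold)
step 2: rule r2; match: 0->6, 1->1, 2->3, 3->9, 4->7; deleted nodes 7, 9; deleted edges (7,3,hold); (9,1,hold); added nodes (none); added edges (none); result: nodes: 1:s, 2:s, 3:s, 4:q1, 6:q2, 10:dot edges: (1,6,i); (2,4,i); (3,6,i); (4,3,o); (10,3,hold)
final:
nodes: 1:s, 2:s, 3:s, 4:q1, 6:q2, 10:dot
edges: (1,6,i); (2,4,i); (3,6,i); (4,3,o); (10,3,hold)


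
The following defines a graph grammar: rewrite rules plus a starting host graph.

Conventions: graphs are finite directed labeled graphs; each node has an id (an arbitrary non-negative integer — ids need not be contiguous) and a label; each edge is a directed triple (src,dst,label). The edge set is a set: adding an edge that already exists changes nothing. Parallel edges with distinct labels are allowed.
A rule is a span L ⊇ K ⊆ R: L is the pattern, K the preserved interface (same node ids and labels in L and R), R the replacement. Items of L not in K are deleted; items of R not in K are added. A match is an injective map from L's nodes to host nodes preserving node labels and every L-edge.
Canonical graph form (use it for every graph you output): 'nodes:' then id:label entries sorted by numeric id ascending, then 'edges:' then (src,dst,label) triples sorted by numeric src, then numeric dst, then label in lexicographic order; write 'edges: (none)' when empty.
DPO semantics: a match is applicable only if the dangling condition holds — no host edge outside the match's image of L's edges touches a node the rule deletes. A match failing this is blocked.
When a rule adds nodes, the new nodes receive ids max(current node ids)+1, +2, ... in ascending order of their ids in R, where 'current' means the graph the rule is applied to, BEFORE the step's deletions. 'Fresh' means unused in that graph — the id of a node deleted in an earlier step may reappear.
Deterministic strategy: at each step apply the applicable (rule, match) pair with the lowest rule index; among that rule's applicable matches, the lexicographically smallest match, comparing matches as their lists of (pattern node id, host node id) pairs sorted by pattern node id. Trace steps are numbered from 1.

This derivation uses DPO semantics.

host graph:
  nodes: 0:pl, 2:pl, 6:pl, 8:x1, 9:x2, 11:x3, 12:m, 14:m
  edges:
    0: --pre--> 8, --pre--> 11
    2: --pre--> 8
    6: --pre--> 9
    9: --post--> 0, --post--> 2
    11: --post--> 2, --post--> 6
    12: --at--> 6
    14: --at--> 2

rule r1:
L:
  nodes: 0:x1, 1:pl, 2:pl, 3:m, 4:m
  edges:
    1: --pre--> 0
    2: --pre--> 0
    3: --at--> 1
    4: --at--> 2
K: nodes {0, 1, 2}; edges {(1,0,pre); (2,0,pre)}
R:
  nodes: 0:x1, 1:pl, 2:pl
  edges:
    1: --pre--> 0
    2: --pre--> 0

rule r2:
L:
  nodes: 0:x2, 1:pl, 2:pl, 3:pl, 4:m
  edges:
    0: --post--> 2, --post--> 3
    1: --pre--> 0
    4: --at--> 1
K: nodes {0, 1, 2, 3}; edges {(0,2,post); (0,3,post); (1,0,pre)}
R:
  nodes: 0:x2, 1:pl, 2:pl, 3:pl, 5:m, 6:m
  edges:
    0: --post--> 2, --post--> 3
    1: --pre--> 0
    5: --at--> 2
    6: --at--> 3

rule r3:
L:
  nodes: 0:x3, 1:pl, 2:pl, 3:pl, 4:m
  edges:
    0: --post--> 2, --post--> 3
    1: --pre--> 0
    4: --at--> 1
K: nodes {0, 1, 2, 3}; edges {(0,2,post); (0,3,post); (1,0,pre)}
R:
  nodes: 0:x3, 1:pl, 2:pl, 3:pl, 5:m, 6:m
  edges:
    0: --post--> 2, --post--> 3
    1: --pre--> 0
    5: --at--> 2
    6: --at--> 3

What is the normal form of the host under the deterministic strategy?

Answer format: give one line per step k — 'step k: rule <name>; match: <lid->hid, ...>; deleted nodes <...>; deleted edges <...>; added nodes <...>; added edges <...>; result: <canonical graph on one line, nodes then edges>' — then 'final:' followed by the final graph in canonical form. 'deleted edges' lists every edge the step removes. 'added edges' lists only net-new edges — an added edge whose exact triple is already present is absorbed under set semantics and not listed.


step 1: rule r2; match: 0->9, 1->6, 2->0, 3->2, 4->12; deleted nodes 12; deleted edges (12,6,at); added nodes 15, 16; added edges (15,0,at); (16,2,at); result: nodes: 0:pl, 2:pl, 6:pl, 8:x1, 9:x2, 11:x3, 14:m, 15:m, 16:m edges: (0,8,pre); (0,11,pre); (2,8,pre); (6,9,pre); (9,0,post); (9,2,post); (11,2,post); (11,6,post); (14,2,at); (15,0,at); (16,2,at)
step 2: rule r1; match: 0->8, 1->0, 2->2, 3->15, 4->14; deleted nodes 14, 15; deleted edges (14,2,at); (15,0,at); added nodes (none); added edges (none); result: nodes: 0:pl, 2:pl, 6:pl, 8:x1, 9:x2, 11:x3, 16:m edges: (0,8,pre); (0,11,pre); (2,8,pre); (6,9,pre); (9,0,post); (9,2,post); (11,2,post); (11,6,post); (16,2,at)
final:
nodes: 0:pl, 2:pl, 6:pl, 8:x1, 9:x2, 11:x3, 16:m
edges: (0,8,pre); (0,11,pre); (2,8,pre); (6,9,pre); (9,0,post); (9,2,post); (11,2,post); (11,6,post); (16,2,at)


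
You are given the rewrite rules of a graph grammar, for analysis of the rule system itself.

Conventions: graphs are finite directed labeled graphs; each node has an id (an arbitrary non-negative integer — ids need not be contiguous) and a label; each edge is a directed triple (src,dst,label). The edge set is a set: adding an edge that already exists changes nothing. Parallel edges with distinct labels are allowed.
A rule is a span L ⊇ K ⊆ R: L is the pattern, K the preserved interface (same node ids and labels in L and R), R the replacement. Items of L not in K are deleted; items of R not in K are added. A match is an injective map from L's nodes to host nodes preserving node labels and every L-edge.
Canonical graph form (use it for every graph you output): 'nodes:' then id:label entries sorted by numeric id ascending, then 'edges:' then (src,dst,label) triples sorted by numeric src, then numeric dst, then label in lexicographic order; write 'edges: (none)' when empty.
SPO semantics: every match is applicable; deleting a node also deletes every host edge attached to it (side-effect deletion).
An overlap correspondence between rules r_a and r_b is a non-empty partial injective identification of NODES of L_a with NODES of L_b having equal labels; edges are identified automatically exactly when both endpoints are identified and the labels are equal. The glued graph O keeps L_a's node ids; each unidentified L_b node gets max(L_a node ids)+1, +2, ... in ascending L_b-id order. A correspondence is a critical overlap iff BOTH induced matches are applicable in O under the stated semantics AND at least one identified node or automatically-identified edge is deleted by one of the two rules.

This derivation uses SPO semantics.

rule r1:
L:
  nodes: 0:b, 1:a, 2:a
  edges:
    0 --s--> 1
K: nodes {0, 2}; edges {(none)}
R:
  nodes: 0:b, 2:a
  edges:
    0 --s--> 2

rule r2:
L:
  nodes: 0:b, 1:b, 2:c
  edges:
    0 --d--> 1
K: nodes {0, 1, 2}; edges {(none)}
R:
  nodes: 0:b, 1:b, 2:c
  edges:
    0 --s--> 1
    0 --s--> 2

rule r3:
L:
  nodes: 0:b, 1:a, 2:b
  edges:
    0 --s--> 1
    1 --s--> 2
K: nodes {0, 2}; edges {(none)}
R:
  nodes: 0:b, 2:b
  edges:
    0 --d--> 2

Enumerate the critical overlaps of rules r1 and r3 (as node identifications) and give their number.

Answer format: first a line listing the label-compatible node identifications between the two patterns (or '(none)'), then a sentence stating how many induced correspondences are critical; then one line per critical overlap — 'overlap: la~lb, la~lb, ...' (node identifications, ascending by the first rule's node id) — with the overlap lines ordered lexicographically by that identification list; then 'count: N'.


label-compatible node identifications between L(r1) and L(r3): 0~0, 0~2, 1~1, 2~1
6 of the induced correspondences are critical overlaps of r1 and r3.
overlap: 0~0, 1~1
overlap: 0~0, 2~1
overlap: 0~2, 1~1
overlap: 0~2, 2~1
overlap: 1~1
overlap: 2~1
count: 6


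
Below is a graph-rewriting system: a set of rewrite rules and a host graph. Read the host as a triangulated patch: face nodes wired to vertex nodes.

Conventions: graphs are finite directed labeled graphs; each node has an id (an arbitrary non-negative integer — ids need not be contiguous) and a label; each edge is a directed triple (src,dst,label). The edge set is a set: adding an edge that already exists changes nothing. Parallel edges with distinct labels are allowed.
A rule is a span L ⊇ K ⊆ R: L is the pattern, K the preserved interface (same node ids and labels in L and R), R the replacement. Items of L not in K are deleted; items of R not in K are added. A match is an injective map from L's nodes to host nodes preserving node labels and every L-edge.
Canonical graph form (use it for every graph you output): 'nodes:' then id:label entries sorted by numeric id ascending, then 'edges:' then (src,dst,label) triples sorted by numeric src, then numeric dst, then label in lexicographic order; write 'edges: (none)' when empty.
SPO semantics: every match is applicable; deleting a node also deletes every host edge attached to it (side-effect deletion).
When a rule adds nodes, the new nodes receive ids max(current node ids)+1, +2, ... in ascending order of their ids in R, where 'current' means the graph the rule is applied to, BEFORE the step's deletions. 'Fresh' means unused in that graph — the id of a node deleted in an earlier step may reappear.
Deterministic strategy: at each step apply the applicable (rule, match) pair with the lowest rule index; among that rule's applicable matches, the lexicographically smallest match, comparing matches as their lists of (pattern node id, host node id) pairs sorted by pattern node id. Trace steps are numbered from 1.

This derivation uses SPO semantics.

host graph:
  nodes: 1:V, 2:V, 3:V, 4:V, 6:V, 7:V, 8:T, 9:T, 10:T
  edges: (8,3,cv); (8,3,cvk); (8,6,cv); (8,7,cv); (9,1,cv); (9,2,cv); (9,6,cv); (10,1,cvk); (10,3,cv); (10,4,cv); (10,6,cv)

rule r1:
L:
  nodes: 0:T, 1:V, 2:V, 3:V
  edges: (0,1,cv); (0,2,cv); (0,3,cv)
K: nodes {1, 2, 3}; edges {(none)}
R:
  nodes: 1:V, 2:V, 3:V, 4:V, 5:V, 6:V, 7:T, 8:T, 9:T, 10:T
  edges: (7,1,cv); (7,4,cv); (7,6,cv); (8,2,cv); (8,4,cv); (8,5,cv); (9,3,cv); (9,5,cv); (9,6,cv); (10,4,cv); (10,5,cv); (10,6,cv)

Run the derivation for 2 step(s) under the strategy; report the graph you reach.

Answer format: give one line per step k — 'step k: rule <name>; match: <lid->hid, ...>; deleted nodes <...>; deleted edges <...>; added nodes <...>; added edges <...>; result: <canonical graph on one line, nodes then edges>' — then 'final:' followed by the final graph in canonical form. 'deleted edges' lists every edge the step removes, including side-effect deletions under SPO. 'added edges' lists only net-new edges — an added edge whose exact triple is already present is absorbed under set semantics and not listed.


step 1: rule r1; match: 0->8, 1->3, 2->6, 3->7; deleted nodes 8; deleted edges (8,3,cv); (8,3,cvk); (8,6,cv); (8,7,cv); added nodes 11, 12, 13, 14, 15, 16, 17; added edges (14,3,cv); (14,11,cv); (14,13,cv); (15,6,cv); (15,11,cv); (15,12,cv); (16,7,cv); (16,12,cv); (16,13,cv); (17,11,cv); (17,12,cv); (17,13,cv); result: nodes: 1:V, 2:V, 3:V, 4:V, 6:V, 7:V, 9:T, 10:T, 11:V, 12:V, 13:V, 14:T, 15:T, 16:T, 17:T edges: (9,1,cv); (9,2,cv); (9,6,cv); (10,1,cvk); (10,3,cv); (10,4,cv); (10,6,cv); (14,3,cv); (14,11,cv); (14,13,cv); (15,6,cv); (15,11,cv); (15,12,cv); (16,7,cv); (16,12,cv); (16,13,cv); (17,11,cv); (17,12,cv); (17,13,cv)
step 2: rule r1; match: 0->9, 1->1, 2->2, 3->6; deleted nodes 9; deleted edges (9,1,cv); (9,2,cv); (9,6,cv); added nodes 18, 19, 20, 21, 22, 23, 24; added edges (21,1,cv); (21,18,cv); (21,20,cv); (22,2,cv); (22,18,cv); (22,19,cv); (23,6,cv); (23,19,cv); (23,20,cv); (24,18,cv); (24,19,cv); (24,20,cv); result: nodes: 1:V, 2:V, 3:V, 4:V, 6:V, 7:V, 10:T, 11:V, 12:V, 13:V, 14:T, 15:T, 16:T, 17:T, 18:V, 19:V, 20:V, 21:T, 22:T, 23:T, 24:T edges: (10,1,cvk); (10,3,cv); (10,4,cv); (10,6,cv); (14,3,cv); (14,11,cv); (14,13,cv); (15,6,cv); (15,11,cv); (15,12,cv); (16,7,cv); (16,12,cv); (16,13,cv); (17,11,cv); (17,12,cv); (17,13,cv); (21,1,cv); (21,18,cv); (21,20,cv); (22,2,cv); (22,18,cv); (22,19,cv); (23,6,cv); (23,19,cv); (23,20,cv); (24,18,cv); (24,19,cv); (24,20,cv)
final:
nodes: 1:V, 2:V, 3:V, 4:V, 6:V, 7:V, 10:T, 11:V, 12:V, 13:V, 14:T, 15:T, 16:T, 17:T, 18:V, 19:V, 20:V, 21:T, 22:T, 23:T, 24:T
edges: (10,1,cvk); (10,3,cv); (10,4,cv); (10,6,cv); (14,3,cv); (14,11,cv); (14,13,cv); (15,6,cv); (15,11,cv); (15,12,cv); (16,7,cv); (16,12,cv); (16,13,cv); (17,11,cv); (17,12,cv); (17,13,cv); (21,1,cv); (21,18,cv); (21,20,cv); (22,2,cv); (22,18,cv); (22,19,cv); (23,6,cv); (23,19,cv); (23,20,cv); (24,18,cv); (24,19,cv); (24,20,cv)


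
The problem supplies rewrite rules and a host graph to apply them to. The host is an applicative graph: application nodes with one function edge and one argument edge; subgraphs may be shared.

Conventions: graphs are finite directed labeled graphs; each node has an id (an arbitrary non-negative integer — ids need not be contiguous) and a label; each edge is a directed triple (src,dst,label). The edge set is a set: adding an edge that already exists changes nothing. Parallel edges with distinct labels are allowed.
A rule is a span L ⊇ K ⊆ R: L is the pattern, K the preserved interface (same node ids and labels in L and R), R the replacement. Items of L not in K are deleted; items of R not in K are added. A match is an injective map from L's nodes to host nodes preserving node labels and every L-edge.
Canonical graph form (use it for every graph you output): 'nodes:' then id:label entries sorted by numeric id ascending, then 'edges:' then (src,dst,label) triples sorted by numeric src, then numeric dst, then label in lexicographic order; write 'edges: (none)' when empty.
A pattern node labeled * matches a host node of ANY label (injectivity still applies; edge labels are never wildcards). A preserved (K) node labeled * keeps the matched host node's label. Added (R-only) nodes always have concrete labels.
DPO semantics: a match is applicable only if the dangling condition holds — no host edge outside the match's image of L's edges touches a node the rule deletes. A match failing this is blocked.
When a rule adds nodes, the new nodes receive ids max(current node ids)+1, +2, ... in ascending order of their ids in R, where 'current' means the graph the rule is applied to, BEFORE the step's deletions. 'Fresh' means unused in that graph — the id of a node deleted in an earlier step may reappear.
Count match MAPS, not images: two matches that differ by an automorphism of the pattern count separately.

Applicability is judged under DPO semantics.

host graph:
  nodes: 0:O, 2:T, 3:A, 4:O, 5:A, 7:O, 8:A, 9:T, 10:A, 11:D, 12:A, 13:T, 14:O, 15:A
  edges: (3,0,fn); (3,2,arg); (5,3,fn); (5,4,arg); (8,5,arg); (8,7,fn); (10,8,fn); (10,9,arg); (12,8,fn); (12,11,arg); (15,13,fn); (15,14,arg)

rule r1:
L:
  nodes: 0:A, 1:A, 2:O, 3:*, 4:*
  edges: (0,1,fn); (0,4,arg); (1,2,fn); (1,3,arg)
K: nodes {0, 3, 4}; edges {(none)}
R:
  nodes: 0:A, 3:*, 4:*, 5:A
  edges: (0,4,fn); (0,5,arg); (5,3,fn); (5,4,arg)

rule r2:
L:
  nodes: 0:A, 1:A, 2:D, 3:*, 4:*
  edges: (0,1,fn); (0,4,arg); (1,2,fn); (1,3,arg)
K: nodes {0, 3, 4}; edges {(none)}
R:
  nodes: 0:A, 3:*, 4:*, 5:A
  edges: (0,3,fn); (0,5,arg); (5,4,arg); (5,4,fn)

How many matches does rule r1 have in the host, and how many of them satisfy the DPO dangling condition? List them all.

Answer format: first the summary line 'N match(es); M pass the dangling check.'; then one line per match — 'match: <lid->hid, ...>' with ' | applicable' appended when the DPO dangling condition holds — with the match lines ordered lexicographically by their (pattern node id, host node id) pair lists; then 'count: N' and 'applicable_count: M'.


3 match(es); 1 pass the dangling check.
match: 0->5, 1->3, 2->0, 3->2, 4->4 | applicable
match: 0->10, 1->8, 2->7, 3->5, 4->9
match: 0->12, 1->8, 2->7, 3->5, 4->11
count: 3
applicable_count: 1


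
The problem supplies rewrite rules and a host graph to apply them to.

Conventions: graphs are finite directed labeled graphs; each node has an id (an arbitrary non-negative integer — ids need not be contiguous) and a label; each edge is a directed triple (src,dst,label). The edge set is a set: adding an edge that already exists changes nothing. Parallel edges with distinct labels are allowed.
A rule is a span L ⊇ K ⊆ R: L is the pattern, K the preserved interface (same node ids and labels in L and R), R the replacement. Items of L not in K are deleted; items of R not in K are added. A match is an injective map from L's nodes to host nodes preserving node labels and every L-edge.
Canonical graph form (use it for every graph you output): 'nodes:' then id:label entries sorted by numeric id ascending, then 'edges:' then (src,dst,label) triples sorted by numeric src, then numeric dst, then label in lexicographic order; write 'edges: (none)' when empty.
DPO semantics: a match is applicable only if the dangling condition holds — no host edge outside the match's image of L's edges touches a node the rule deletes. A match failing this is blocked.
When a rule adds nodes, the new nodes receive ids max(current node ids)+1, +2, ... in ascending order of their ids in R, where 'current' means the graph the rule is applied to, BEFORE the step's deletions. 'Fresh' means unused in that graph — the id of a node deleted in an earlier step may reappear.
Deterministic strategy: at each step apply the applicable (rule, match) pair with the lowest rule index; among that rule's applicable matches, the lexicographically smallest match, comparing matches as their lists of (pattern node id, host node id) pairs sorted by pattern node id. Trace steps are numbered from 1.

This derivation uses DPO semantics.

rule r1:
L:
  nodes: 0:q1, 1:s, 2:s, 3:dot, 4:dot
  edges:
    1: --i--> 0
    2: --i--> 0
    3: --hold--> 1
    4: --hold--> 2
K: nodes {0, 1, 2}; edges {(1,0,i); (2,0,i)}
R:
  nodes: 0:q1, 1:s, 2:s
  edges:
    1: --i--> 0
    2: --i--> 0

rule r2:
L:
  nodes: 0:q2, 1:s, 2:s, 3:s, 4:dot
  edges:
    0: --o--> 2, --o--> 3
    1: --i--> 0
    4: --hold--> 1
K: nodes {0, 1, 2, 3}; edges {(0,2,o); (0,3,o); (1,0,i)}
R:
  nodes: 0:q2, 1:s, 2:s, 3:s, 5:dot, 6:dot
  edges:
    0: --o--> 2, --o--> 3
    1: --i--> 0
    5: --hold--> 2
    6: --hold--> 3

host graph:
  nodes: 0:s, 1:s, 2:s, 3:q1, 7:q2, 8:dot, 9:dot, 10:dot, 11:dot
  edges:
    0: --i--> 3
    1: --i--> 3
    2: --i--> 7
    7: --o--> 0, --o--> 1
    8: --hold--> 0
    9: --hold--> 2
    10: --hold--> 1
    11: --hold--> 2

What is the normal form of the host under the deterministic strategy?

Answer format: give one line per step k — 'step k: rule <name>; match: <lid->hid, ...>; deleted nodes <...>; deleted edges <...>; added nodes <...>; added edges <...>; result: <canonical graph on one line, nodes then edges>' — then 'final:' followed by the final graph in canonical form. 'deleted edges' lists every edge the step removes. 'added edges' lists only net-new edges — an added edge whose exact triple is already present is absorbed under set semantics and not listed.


step 1: rule r1; match: 0->3, 1->0, 2->1, 3->8, 4->10; deleted nodes 8, 10; deleted edges (8,0,hold); (10,1,hold); added nodes (none); added edges (none); result: nodes: 0:s, 1:s, 2:s, 3:q1, 7:q2, 9:dot, 11:dot edges: (0,3,i); (1,3,i); (2,7,i); (7,0,o); (7,1,o); (9,2,hold); (11,2,hold)
step 2: rule r2; match: 0->7, 1->2, 2->0, 3->1, 4->9; deleted nodes 9; deleted edges (9,2,hold); added nodes 12, 13; added edges (12,0,hold); (13,1,hold); result: nodes: 0:s, 1:s, 2:s, 3:q1, 7:q2, 11:dot, 12:dot, 13:dot edges: (0,3,i); (1,3,i); (2,7,i); (7,0,o); (7,1,o); (11,2,hold); (12,0,hold); (13,1,hold)
step 3: rule r1; match: 0->3, 1->0, 2->1, 3->12, 4->13; deleted nodes 12, 13; deleted edges (12,0,hold); (13,1,hold); added nodes (none); added edges (none); result: nodes: 0:s, 1:s, 2:s, 3:q1, 7:q2, 11:dot edges: (0,3,i); (1,3,i); (2,7,i); (7,0,o); (7,1,o); (11,2,hold)
step 4: rule r2; match: 0->7, 1->2, 2->0, 3->1, 4->11; deleted nodes 11; deleted edges (11,2,hold); added nodes 12, 13; added edges (12,0,hold); (13,1,hold); result: nodes: 0:s, 1:s, 2:s, 3:q1, 7:q2, 12:dot, 13:dot edges: (0,3,i); (1,3,i); (2,7,i); (7,0,o); (7,1,o); (12,0,hold); (13,1,hold)
step 5: rule r1; match: 0->3, 1->0, 2->1, 3->12, 4->13; deleted nodes 12, 13; deleted edges (12,0,hold); (13,1,hold); added nodes (none); added edges (none); result: nodes: 0:s, 1:s, 2:s, 3:q1, 7:q2 edges: (0,3,i); (1,3,i); (2,7,i); (7,0,o); (7,1,o)
final:
nodes: 0:s, 1:s, 2:s, 3:q1, 7:q2
edges: (0,3,i); (1,3,i); (2,7,i); (7,0,o); (7,1,o)


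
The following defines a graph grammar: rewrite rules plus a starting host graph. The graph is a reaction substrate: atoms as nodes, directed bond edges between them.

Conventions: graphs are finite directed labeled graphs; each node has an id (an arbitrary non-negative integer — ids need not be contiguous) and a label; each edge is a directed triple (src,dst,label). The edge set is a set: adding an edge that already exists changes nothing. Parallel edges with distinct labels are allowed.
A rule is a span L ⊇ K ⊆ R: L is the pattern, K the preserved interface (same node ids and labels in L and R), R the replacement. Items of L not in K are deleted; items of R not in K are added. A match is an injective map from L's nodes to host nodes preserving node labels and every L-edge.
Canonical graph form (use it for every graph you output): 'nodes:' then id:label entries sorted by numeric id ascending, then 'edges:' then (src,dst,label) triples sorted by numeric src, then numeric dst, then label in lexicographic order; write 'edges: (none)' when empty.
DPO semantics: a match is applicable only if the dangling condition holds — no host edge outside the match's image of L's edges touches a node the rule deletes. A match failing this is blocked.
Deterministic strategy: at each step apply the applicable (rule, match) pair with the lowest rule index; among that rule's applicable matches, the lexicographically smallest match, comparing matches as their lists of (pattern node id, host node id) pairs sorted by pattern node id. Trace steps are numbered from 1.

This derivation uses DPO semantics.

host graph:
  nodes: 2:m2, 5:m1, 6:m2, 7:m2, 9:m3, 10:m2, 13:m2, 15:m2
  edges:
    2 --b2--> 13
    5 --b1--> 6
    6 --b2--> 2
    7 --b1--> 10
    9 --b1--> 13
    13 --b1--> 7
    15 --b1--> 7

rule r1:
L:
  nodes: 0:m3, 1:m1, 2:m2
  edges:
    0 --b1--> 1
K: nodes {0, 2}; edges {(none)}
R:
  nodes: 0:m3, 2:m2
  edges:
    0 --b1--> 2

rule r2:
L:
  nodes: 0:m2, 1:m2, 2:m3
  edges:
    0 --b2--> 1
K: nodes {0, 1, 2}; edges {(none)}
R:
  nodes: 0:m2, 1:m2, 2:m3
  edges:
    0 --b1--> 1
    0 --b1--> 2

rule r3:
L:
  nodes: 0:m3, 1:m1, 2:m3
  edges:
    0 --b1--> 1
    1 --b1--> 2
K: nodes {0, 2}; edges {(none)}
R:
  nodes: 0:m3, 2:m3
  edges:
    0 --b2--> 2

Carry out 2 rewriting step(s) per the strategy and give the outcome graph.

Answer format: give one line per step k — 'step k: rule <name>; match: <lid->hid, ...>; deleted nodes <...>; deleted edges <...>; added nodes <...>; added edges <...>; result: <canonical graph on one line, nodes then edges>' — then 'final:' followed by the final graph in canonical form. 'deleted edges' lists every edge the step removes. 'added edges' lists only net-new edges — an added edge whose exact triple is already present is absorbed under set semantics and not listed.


step 1: rule r2; match: 0->2, 1->13, 2->9; deleted nodes (none); deleted edges (2,13,b2); added nodes (none); added edges (2,9,b1); (2,13,b1); result: nodes: 2:m2, 5:m1, 6:m2, 7:m2, 9:m3, 10:m2, 13:m2, 15:m2 edges: (2,9,b1); (2,13,b1); (5,6,b1); (6,2,b2); (7,10,b1); (9,13,b1); (13,7,b1); (15,7,b1)
step 2: rule r2; match: 0->6, 1->2, 2->9; deleted nodes (none); deleted edges (6,2,b2); added nodes (none); added edges (6,2,b1); (6,9,b1); result: nodes: 2:m2, 5:m1, 6:m2, 7:m2, 9:m3, 10:m2, 13:m2, 15:m2 edges: (2,9,b1); (2,13,b1); (5,6,b1); (6,2,b1); (6,9,b1); (7,10,b1); (9,13,b1); (13,7,b1); (15,7,b1)
final:
nodes: 2:m2, 5:m1, 6:m2, 7:m2, 9:m3, 10:m2, 13:m2, 15:m2
edges: (2,9,b1); (2,13,b1); (5,6,b1); (6,2,b1); (6,9,b1); (7,10,b1); (9,13,b1); (13,7,b1); (15,7,b1)


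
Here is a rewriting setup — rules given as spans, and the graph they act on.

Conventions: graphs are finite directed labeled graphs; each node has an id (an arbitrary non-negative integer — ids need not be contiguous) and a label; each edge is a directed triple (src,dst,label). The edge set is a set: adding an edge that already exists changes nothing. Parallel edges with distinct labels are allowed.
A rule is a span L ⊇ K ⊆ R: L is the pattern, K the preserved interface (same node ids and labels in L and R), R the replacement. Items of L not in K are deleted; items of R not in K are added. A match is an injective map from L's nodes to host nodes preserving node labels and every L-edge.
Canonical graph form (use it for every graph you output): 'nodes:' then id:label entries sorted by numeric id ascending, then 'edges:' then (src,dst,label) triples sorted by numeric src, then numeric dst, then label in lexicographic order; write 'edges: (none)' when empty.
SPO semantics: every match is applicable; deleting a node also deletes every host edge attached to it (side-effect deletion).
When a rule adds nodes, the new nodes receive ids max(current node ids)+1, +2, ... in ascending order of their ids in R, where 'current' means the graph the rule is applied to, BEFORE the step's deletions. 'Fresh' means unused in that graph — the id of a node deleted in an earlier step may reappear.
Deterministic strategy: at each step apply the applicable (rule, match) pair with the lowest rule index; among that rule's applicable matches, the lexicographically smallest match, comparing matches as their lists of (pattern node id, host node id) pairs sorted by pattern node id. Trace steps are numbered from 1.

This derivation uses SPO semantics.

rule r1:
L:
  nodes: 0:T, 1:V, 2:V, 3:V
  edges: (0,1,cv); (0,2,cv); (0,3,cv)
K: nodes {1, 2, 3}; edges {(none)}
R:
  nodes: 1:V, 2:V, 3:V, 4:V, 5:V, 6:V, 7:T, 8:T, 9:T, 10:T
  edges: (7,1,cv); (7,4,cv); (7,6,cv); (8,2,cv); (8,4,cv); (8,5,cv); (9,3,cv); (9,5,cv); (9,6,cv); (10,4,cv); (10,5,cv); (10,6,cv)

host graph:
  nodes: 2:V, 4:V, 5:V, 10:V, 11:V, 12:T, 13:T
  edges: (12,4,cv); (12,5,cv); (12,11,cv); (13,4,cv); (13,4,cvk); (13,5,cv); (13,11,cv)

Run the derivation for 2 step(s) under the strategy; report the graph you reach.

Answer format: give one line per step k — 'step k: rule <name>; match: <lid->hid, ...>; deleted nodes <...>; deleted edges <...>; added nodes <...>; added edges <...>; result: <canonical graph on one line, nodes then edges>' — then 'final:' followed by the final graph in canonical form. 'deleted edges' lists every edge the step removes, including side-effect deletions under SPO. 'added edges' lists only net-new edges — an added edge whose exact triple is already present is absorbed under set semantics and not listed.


step 1: rule r1; match: 0->12, 1->4, 2->5, 3->11; deleted nodes 12; deleted edges (12,4,cv); (12,5,cv); (12,11,cv); added nodes 14, 15, 16, 17, 18, 19, 20; added edges (17,4,cv); (17,14,cv); (17,16,cv); (18,5,cv); (18,14,cv); (18,15,cv); (19,11,cv); (19,15,cv); (19,16,cv); (20,14,cv); (20,15,cv); (20,16,cv); result: nodes: 2:V, 4:V, 5:V, 10:V, 11:V, 13:T, 14:V, 15:V, 16:V, 17:T, 18:T, 19:T, 20:T edges: (13,4,cv); (13,4,cvk); (13,5,cv); (13,11,cv); (17,4,cv); (17,14,cv); (17,16,cv); (18,5,cv); (18,14,cv); (18,15,cv); (19,11,cv); (19,15,cv); (19,16,cv); (20,14,cv); (20,15,cv); (20,16,cv)
step 2: rule r1; match: 0->13, 1->4, 2->5, 3->11; deleted nodes 13; deleted edges (13,4,cv); (13,4,cvk); (13,5,cv); (13,11,cv); added nodes 21, 22, 23, 24, 25, 26, 27; added edges (24,4,cv); (24,21,cv); (24,23,cv); (25,5,cv); (25,21,cv); (25,22,cv); (26,11,cv); (26,22,cv); (26,23,cv); (27,21,cv); (27,22,cv); (27,23,cv); result: nodes: 2:V, 4:V, 5:V, 10:V, 11:V, 14:V, 15:V, 16:V, 17:T, 18:T, 19:T, 20:T, 21:V, 22:V, 23:V, 24:T, 25:T, 26:T, 27:T edges: (17,4,cv); (17,14,cv); (17,16,cv); (18,5,cv); (18,14,cv); (18,15,cv); (19,11,cv); (19,15,cv); (19,16,cv); (20,14,cv); (20,15,cv); (20,16,cv); (24,4,cv); (24,21,cv); (24,23,cv); (25,5,cv); (25,21,cv); (25,22,cv); (26,11,cv); (26,22,cv); (26,23,cv); (27,21,cv); (27,22,cv); (27,23,cv)
final:
nodes: 2:V, 4:V, 5:V, 10:V, 11:V, 14:V, 15:V, 16:V, 17:T, 18:T, 19:T, 20:T, 21:V, 22:V, 23:V, 24:T, 25:T, 26:T, 27:T
edges: (17,4,cv); (17,14,cv); (17,16,cv); (18,5,cv); (18,14,cv); (18,15,cv); (19,11,cv); (19,15,cv); (19,16,cv); (20,14,cv); (20,15,cv); (20,16,cv); (24,4,cv); (24,21,cv); (24,23,cv); (25,5,cv); (25,21,cv); (25,22,cv); (26,11,cv); (26,22,cv); (26,23,cv); (27,21,cv); (27,22,cv); (27,23,cv)


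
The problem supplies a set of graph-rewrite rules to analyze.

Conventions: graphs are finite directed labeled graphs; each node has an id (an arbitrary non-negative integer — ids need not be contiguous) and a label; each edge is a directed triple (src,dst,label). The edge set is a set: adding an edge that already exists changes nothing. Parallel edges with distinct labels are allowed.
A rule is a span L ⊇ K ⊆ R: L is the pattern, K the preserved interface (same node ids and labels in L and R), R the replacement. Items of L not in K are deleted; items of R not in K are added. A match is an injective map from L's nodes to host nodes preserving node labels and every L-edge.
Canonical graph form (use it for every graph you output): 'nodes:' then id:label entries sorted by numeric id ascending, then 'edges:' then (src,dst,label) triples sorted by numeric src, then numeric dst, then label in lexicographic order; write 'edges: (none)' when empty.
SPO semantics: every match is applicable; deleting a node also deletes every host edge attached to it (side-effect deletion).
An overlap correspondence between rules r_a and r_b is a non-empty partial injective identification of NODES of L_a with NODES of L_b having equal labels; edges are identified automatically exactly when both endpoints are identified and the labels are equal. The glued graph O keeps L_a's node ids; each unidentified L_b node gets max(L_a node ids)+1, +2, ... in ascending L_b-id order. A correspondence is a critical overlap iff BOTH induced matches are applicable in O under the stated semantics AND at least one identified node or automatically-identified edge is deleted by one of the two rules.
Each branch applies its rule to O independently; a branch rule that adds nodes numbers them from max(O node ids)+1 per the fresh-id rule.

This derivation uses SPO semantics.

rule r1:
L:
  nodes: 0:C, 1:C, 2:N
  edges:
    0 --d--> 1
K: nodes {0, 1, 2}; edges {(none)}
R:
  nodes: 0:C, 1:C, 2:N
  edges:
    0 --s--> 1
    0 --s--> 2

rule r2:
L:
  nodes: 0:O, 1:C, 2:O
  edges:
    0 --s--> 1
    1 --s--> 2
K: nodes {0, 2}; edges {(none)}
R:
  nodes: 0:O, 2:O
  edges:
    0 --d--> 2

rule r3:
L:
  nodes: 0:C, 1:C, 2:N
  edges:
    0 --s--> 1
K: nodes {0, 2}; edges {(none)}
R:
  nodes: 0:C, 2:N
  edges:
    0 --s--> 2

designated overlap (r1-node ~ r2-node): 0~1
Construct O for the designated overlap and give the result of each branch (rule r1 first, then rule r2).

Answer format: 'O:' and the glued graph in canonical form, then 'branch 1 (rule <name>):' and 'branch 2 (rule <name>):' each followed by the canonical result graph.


O:
nodes: 0:C, 1:C, 2:N, 3:O, 4:O
edges: (0,1,d); (0,4,s); (3,0,s)
branch 1 (rule r1):
nodes: 0:C, 1:C, 2:N, 3:O, 4:O
edges: (0,1,s); (0,2,s); (0,4,s); (3,0,s)
branch 2 (rule r2):
nodes: 1:C, 2:N, 3:O, 4:O
edges: (3,4,d)


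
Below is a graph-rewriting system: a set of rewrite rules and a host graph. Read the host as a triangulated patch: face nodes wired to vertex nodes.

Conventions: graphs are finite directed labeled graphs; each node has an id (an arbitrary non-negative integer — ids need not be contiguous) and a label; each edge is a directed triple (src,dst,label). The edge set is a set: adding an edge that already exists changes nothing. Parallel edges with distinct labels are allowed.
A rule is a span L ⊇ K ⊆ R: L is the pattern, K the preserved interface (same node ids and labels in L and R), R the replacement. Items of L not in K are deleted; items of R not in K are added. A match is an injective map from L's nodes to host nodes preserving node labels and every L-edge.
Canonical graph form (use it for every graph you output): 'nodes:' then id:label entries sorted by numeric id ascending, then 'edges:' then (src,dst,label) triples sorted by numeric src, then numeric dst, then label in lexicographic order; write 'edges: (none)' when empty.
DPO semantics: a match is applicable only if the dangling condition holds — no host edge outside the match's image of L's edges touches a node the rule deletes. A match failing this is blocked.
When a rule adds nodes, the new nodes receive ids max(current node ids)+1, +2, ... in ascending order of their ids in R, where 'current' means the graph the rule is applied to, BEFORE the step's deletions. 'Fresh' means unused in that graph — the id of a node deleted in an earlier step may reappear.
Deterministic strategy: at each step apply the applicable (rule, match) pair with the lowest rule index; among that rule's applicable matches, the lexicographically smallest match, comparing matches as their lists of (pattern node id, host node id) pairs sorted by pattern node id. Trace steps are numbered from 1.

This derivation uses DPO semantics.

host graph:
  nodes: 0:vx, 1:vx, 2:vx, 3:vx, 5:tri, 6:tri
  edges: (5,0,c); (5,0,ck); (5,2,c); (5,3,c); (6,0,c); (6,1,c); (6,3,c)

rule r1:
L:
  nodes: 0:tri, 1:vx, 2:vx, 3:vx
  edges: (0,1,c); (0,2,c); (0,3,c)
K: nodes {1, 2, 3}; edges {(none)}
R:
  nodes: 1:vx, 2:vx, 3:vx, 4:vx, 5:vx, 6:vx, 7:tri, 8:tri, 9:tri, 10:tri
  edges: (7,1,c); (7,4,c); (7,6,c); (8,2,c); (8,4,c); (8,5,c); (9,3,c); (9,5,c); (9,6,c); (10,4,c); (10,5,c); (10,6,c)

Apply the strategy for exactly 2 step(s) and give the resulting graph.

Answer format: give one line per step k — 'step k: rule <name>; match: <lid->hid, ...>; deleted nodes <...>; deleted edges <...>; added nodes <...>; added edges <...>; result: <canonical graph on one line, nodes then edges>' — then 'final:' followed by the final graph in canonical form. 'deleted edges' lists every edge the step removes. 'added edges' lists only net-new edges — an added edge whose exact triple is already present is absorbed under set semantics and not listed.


step 1: rule r1; match: 0->6, 1->0, 2->1, 3->3; deleted nodes 6; deleted edges (6,0,c); (6,1,c); (6,3,c); added nodes 7, 8, 9, 10, 11, 12, 13; added edges (10,0,c); (10,7,c); (10,9,c); (11,1,c); (11,7,c); (11,8,c); (12,3,c); (12,8,c); (12,9,c); (13,7,c); (13,8,c); (13,9,c); result: nodes: 0:vx, 1:vx, 2:vx, 3:vx, 5:tri, 7:vx, 8:vx, 9:vx, 10:tri, 11:tri, 12:tri, 13:tri edges: (5,0,c); (5,0,ck); (5,2,c); (5,3,c); (10,0,c); (10,7,c); (10,9,c); (11,1,c); (11,7,c); (11,8,c); (12,3,c); (12,8,c); (12,9,c); (13,7,c); (13,8,c); (13,9,c)
step 2: rule r1; match: 0->10, 1->0, 2->7, 3->9; deleted nodes 10; deleted edges (10,0,c); (10,7,c); (10,9,c); added nodes 14, 15, 16, 17, 18, 19, 20; added edges (17,0,c); (17,14,c); (17,16,c); (18,7,c); (18,14,c); (18,15,c); (19,9,c); (19,15,c); (19,16,c); (20,14,c); (20,15,c); (20,16,c); result: nodes: 0:vx, 1:vx, 2:vx, 3:vx, 5:tri, 7:vx, 8:vx, 9:vx, 11:tri, 12:tri, 13:tri, 14:vx, 15:vx, 16:vx, 17:tri, 18:tri, 19:tri, 20:tri edges: (5,0,c); (5,0,ck); (5,2,c); (5,3,c); (11,1,c); (11,7,c); (11,8,c); (12,3,c); (12,8,c); (12,9,c); (13,7,c); (13,8,c); (13,9,c); (17,0,c); (17,14,c); (17,16,c); (18,7,c); (18,14,c); (18,15,c); (19,9,c); (19,15,c); (19,16,c); (20,14,c); (20,15,c); (20,16,c)
final:
nodes: 0:vx, 1:vx, 2:vx, 3:vx, 5:tri, 7:vx, 8:vx, 9:vx, 11:tri, 12:tri, 13:tri, 14:vx, 15:vx, 16:vx, 17:tri, 18:tri, 19:tri, 20:tri
edges: (5,0,c); (5,0,ck); (5,2,c); (5,3,c); (11,1,c); (11,7,c); (11,8,c); (12,3,c); (12,8,c); (12,9,c); (13,7,c); (13,8,c); (13,9,c); (17,0,c); (17,14,c); (17,16,c); (18,7,c); (18,14,c); (18,15,c); (19,9,c); (19,15,c); (19,16,c); (20,14,c); (20,15,c); (20,16,c)
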